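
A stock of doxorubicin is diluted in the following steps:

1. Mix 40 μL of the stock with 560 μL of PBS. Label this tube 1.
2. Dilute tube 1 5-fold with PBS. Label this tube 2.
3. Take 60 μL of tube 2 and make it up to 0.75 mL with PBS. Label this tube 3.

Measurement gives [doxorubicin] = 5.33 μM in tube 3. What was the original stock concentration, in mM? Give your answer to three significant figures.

Step 1: 40 μL + 560 μL = 600 μL total → factor 600/40 = 15
Step 2: 5-fold → factor 5
Step 3: 60 μL brought to 0.75 mL → factor 750/60 = 12.5
Overall dilution factor = 15 × 5 × 12.5 = 937.5
Stock = 5.33 μM × 937.5 = 4997 μM = 5.00 mM

5.00 mM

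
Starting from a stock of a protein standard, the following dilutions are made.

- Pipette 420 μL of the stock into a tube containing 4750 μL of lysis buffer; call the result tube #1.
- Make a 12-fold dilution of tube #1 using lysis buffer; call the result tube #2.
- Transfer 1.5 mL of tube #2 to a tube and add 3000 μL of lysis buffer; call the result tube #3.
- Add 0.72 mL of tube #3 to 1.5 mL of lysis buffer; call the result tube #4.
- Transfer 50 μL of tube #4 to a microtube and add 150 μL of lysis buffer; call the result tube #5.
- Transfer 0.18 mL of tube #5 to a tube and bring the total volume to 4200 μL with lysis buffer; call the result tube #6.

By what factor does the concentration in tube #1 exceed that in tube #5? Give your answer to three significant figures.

Step 1: 420 μL + 4750 μL = 5170 μL total → factor 5170/420 = 12.31
Step 2: 12-fold → factor 12
Step 3: 1.5 mL + 3000 μL = 4.5 mL total → factor 4.5/1.5 = 3
Step 4: 0.72 mL + 1.5 mL = 2.22 mL total → factor 2.22/0.72 = 3.0833
Step 5: 50 μL + 150 μL = 200 μL total → factor 200/50 = 4
Dilution factor to tube #1 = 12.31; to tube #5 = 5465.4
[tube #1]/[tube #5] = (factor to tube #5)/(factor to tube #1) = 5465.4/12.31 = 444

444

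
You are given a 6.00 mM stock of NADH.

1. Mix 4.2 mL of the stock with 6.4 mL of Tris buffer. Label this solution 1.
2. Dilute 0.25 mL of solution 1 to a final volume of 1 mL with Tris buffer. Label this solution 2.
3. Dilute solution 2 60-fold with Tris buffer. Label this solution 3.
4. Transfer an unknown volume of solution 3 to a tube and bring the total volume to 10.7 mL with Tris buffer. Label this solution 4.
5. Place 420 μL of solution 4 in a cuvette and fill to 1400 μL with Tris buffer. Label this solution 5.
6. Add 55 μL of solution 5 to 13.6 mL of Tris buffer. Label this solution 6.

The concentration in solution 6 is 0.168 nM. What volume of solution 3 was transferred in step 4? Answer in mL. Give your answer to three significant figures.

Step 1: 4.2 mL + 6.4 mL = 10.6 mL total → factor 10.6/4.2 = 2.5238
Step 2: 0.25 mL brought to 1 mL → factor 1/0.25 = 4
Step 3: 60-fold → factor 60
Step 4: v brought to 10.7 mL → factor = 10.7 mL/v
Step 5: 420 μL brought to 1400 μL → factor 1400/420 = 3.3333
Step 6: 55 μL + 13.6 mL = 13655 μL total → factor 13655/55 = 248.27
Product of known-step factors = 5.0127 × 10^5
Overall factor = 6.00 mM / (0.168 nM) = 3.5714 × 10^7
Step-4 factor = 3.5714 × 10^7 / 5.0127 × 10^5 = 71.247
v = 10.7 mL / 71.247 = 0.150 mL

0.150 mL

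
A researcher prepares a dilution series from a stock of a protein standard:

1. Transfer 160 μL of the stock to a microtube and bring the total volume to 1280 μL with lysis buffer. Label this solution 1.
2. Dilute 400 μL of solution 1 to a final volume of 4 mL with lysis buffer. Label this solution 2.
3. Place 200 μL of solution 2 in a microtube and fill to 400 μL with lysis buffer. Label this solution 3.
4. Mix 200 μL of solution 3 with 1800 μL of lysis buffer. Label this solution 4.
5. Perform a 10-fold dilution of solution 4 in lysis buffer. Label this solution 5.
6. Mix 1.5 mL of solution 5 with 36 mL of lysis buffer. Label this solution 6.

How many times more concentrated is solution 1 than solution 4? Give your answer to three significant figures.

200

Step 1: 160 μL brought to 1280 μL → factor 1280/160 = 8
Step 2: 400 μL brought to 4 mL → factor 4000/400 = 10
Step 3: 200 μL brought to 400 μL → factor 400/200 = 2
Step 4: 200 μL + 1800 μL = 2000 μL total → factor 2000/200 = 10
Dilution factor to solution 1 = 8; to solution 4 = 1600
[solution 1]/[solution 4] = (factor to solution 4)/(factor to solution 1) = 1600/8 = 200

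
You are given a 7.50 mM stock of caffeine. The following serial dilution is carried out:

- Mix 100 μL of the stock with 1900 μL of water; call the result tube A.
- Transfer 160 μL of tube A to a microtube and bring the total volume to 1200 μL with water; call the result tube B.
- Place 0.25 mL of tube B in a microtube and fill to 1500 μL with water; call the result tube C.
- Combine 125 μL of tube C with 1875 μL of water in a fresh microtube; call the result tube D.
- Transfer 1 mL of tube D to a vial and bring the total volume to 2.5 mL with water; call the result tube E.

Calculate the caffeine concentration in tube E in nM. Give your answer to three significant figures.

208 nM

Step 1: 100 μL + 1900 μL = 2000 μL total → factor 2000/100 = 20
Step 2: 160 μL brought to 1200 μL → factor 1200/160 = 7.5
Step 3: 0.25 mL brought to 1500 μL → factor 1.5/0.25 = 6
Step 4: 125 μL + 1875 μL = 2000 μL total → factor 2000/125 = 16
Step 5: 1 mL brought to 2.5 mL → factor 2.5/1 = 2.5
Dilution factor through tube E = 20 × 7.5 × 6 × 16 × 2.5 = 36000
[tube E] = 7.50 mM / 36000 = 0.0002083 mM = 208 nM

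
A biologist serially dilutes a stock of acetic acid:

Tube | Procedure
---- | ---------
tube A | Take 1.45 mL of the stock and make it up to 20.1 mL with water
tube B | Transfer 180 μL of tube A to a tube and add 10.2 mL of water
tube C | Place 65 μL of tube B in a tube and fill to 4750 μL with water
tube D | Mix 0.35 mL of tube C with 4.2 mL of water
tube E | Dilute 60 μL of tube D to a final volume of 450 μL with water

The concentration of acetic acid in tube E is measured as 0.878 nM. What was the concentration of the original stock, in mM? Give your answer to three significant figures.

5.00 mM

Step 1: 1.45 mL brought to 20.1 mL → factor 20.1/1.45 = 13.862
Step 2: 180 μL + 10.2 mL = 10380 μL total → factor 10380/180 = 57.667
Step 3: 65 μL brought to 4750 μL → factor 4750/65 = 73.077
Step 4: 0.35 mL + 4.2 mL = 4.55 mL total → factor 4.55/0.35 = 13
Step 5: 60 μL brought to 450 μL → factor 450/60 = 7.5
Overall dilution factor = 13.862 × 57.667 × 73.077 × 13 × 7.5 = 5.6956 × 10^6
Stock = 0.878 nM × 5.6956 × 10^6 = 5.001 × 10^6 nM = 5.00 mM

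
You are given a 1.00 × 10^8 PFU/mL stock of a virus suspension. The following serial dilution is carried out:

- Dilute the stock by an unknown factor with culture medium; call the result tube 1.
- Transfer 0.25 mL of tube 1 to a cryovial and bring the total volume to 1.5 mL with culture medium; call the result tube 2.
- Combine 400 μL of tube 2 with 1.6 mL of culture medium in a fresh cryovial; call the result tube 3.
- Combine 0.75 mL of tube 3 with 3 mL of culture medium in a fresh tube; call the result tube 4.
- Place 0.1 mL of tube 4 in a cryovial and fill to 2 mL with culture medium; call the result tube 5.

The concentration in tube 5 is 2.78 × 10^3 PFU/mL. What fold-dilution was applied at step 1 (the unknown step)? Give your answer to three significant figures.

12.0-fold

Step 1: unknown factor x
Step 2: 0.25 mL brought to 1.5 mL → factor 1.5/0.25 = 6
Step 3: 400 μL + 1.6 mL = 2000 μL total → factor 2000/400 = 5
Step 4: 0.75 mL + 3 mL = 3.75 mL total → factor 3.75/0.75 = 5
Step 5: 0.1 mL brought to 2 mL → factor 2/0.1 = 20
Product of known-step factors = 3000
Overall factor = 1.00 × 10^8 PFU/mL / (2.78 × 10^3 PFU/mL) = 35971
x = 35971 / 3000 = 12.0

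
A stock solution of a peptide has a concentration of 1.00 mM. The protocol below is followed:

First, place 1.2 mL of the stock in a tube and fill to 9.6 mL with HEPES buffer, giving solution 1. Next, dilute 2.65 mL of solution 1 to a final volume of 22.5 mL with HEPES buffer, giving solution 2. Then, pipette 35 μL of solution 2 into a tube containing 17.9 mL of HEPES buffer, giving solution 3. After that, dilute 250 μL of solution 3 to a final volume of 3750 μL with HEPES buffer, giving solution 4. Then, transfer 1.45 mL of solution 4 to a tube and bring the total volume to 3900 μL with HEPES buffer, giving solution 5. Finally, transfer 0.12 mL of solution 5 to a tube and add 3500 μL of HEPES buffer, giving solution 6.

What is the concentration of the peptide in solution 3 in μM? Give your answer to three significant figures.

0.0287 μM

Step 1: 1.2 mL brought to 9.6 mL → factor 9.6/1.2 = 8
Step 2: 2.65 mL brought to 22.5 mL → factor 22.5/2.65 = 8.4906
Step 3: 35 μL + 17.9 mL = 17935 μL total → factor 17935/35 = 512.43
Dilution factor through solution 3 = 8 × 8.4906 × 512.43 = 34806
[solution 3] = 1.00 mM / 34806 = 2.873 × 10^-5 mM = 0.0287 μM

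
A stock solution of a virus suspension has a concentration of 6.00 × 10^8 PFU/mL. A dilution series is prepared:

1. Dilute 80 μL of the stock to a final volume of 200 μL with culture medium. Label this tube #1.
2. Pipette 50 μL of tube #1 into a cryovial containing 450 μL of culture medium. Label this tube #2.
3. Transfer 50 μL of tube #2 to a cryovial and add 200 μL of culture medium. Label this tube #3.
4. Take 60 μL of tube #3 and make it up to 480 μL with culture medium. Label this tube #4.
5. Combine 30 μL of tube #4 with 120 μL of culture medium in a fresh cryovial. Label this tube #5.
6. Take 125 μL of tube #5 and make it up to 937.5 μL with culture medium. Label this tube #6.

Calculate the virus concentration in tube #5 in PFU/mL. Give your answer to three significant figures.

1.20 × 10^5 PFU/mL

Step 1: 80 μL brought to 200 μL → factor 200/80 = 2.5
Step 2: 50 μL + 450 μL = 500 μL total → factor 500/50 = 10
Step 3: 50 μL + 200 μL = 250 μL total → factor 250/50 = 5
Step 4: 60 μL brought to 480 μL → factor 480/60 = 8
Step 5: 30 μL + 120 μL = 150 μL total → factor 150/30 = 5
Dilution factor through tube #5 = 2.5 × 10 × 5 × 8 × 5 = 5000
[tube #5] = 6.00 × 10^8 PFU/mL / 5000 = 1.20 × 10^5 PFU/mL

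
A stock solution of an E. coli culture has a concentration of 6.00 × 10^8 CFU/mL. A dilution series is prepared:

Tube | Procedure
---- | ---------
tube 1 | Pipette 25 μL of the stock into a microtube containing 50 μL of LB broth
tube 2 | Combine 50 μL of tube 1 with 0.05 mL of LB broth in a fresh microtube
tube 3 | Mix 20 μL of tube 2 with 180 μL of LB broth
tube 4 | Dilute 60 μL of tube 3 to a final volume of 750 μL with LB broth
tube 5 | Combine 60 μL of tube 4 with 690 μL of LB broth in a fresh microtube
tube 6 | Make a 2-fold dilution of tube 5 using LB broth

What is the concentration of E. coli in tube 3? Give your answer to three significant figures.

Step 1: 25 μL + 50 μL = 75 μL total → factor 75/25 = 3
Step 2: 50 μL + 0.05 mL = 100 μL total → factor 100/50 = 2
Step 3: 20 μL + 180 μL = 200 μL total → factor 200/20 = 10
Dilution factor through tube 3 = 3 × 2 × 10 = 60
[tube 3] = 6.00 × 10^8 CFU/mL / 60 = 1.00 × 10^7 CFU/mL

1.00 × 10^7 CFU/mL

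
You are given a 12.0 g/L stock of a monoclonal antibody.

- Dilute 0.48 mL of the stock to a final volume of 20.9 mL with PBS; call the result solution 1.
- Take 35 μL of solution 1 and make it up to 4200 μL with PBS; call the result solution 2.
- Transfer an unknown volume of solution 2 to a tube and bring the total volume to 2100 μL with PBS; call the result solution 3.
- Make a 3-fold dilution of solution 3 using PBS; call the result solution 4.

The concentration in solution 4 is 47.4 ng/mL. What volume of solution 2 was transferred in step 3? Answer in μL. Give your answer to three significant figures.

130 μL

Step 1: 0.48 mL brought to 20.9 mL → factor 20.9/0.48 = 43.542
Step 2: 35 μL brought to 4200 μL → factor 4200/35 = 120
Step 3: v brought to 2100 μL → factor = 2100 μL/v
Step 4: 3-fold → factor 3
Product of known-step factors = 15675
Overall factor = 12.0 g/L / (47.4 ng/mL) = 2.5316 × 10^5
Step-3 factor = 2.5316 × 10^5 / 15675 = 16.151
v = 2100 μL / 16.151 = 130 μL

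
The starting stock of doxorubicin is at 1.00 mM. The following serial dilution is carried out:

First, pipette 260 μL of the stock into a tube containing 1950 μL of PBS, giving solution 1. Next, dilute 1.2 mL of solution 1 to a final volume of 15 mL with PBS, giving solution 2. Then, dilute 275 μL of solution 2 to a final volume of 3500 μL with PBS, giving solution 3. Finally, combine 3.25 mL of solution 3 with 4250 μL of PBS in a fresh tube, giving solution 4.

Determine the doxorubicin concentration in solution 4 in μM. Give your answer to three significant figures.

0.320 μM

Step 1: 260 μL + 1950 μL = 2210 μL total → factor 2210/260 = 8.5
Step 2: 1.2 mL brought to 15 mL → factor 15/1.2 = 12.5
Step 3: 275 μL brought to 3500 μL → factor 3500/275 = 12.727
Step 4: 3.25 mL + 4250 μL = 7.5 mL total → factor 7.5/3.25 = 2.3077
Overall dilution factor = 8.5 × 12.5 × 12.727 × 2.3077 = 3120.6
Final = 1.00 mM / 3120.6 = 0.0003204 mM = 0.320 μM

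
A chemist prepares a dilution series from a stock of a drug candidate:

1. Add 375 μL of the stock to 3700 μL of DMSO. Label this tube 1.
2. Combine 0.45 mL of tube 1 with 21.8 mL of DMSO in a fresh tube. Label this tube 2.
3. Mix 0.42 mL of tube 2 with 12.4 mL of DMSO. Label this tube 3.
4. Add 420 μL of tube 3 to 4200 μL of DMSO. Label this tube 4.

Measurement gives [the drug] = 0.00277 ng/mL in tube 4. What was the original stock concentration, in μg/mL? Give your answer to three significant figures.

0.500 μg/mL

Step 1: 375 μL + 3700 μL = 4075 μL total → factor 4075/375 = 10.867
Step 2: 0.45 mL + 21.8 mL = 22.25 mL total → factor 22.25/0.45 = 49.444
Step 3: 0.42 mL + 12.4 mL = 12.82 mL total → factor 12.82/0.42 = 30.524
Step 4: 420 μL + 4200 μL = 4620 μL total → factor 4620/420 = 11
Overall dilution factor = 10.867 × 49.444 × 30.524 × 11 = 1.804 × 10^5
Stock = 0.00277 ng/mL × 1.804 × 10^5 = 499.7 ng/mL = 0.500 μg/mL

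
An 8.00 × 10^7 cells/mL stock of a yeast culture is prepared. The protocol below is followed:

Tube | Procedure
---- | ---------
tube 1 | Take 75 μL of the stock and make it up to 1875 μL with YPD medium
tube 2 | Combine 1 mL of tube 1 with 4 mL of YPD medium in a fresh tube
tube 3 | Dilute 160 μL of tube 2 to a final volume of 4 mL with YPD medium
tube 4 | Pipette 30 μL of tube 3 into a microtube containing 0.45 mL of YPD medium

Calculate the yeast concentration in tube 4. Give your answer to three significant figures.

1.60 × 10^3 cells/mL

Step 1: 75 μL brought to 1875 μL → factor 1875/75 = 25
Step 2: 1 mL + 4 mL = 5 mL total → factor 5/1 = 5
Step 3: 160 μL brought to 4 mL → factor 4000/160 = 25
Step 4: 30 μL + 0.45 mL = 480 μL total → factor 480/30 = 16
Dilution factor through tube 4 = 25 × 5 × 25 × 16 = 50000
[tube 4] = 8.00 × 10^7 cells/mL / 50000 = 1.60 × 10^3 cells/mL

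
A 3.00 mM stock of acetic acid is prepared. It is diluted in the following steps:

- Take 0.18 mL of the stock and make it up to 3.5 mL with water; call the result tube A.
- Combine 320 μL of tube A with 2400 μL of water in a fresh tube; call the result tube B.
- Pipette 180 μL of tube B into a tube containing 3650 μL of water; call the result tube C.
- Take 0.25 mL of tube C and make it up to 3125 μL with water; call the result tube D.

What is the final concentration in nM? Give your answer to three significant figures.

68.2 nM

Step 1: 0.18 mL brought to 3.5 mL → factor 3.5/0.18 = 19.444
Step 2: 320 μL + 2400 μL = 2720 μL total → factor 2720/320 = 8.5
Step 3: 180 μL + 3650 μL = 3830 μL total → factor 3830/180 = 21.278
Step 4: 0.25 mL brought to 3125 μL → factor 3.125/0.25 = 12.5
Overall dilution factor = 19.444 × 8.5 × 21.278 × 12.5 = 43959
Final = 3.00 mM / 43959 = 6.824 × 10^-5 mM = 68.2 nM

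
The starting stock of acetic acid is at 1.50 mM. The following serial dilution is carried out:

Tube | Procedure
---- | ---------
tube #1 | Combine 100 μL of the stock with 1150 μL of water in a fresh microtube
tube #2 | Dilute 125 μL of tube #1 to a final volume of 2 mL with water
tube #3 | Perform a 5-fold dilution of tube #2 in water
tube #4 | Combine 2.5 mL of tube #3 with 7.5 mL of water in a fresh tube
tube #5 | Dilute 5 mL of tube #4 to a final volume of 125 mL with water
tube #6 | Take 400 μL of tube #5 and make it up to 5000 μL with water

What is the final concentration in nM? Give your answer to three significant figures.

Step 1: 100 μL + 1150 μL = 1250 μL total → factor 1250/100 = 12.5
Step 2: 125 μL brought to 2 mL → factor 2000/125 = 16
Step 3: 5-fold → factor 5
Step 4: 2.5 mL + 7.5 mL = 10 mL total → factor 10/2.5 = 4
Step 5: 5 mL brought to 125 mL → factor 125/5 = 25
Step 6: 400 μL brought to 5000 μL → factor 5000/400 = 12.5
Overall dilution factor = 12.5 × 16 × 5 × 4 × 25 × 12.5 = 1.25 × 10^6
Final = 1.50 mM / 1.25 × 10^6 = 1.200 × 10^-6 mM = 1.20 nM

1.20 nM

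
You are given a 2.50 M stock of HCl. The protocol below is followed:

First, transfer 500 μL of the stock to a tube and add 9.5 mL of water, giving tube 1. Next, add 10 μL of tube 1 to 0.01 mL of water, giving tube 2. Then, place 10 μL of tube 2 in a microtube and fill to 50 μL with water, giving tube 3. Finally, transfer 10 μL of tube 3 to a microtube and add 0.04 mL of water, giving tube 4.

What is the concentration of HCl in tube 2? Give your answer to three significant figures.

Step 1: 500 μL + 9.5 mL = 10000 μL total → factor 10000/500 = 20
Step 2: 10 μL + 0.01 mL = 20 μL total → factor 20/10 = 2
Dilution factor through tube 2 = 20 × 2 = 40
[tube 2] = 2.50 M / 40 = 0.0625 M

0.0625 M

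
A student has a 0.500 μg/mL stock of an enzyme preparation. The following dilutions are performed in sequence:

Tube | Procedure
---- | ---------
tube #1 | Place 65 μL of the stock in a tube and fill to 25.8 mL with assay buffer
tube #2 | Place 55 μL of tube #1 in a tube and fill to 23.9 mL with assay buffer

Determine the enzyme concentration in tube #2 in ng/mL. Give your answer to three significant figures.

0.00290 ng/mL

Step 1: 65 μL brought to 25.8 mL → factor 25800/65 = 396.92
Step 2: 55 μL brought to 23.9 mL → factor 23900/55 = 434.55
Overall dilution factor = 396.92 × 434.55 = 1.7248 × 10^5
Final = 0.500 μg/mL / 1.7248 × 10^5 = 2.899 × 10^-6 μg/mL = 0.00290 ng/mL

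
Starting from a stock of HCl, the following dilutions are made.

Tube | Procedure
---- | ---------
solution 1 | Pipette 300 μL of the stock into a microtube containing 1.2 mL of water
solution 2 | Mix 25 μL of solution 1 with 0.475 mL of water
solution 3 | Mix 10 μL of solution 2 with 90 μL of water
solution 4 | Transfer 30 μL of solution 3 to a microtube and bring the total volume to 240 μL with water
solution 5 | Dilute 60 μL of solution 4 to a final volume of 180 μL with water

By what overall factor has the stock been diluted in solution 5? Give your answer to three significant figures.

Step 1: 300 μL + 1.2 mL = 1500 μL total → factor 1500/300 = 5
Step 2: 25 μL + 0.475 mL = 500 μL total → factor 500/25 = 20
Step 3: 10 μL + 90 μL = 100 μL total → factor 100/10 = 10
Step 4: 30 μL brought to 240 μL → factor 240/30 = 8
Step 5: 60 μL brought to 180 μL → factor 180/60 = 3
Overall dilution factor = 5 × 20 × 10 × 8 × 3 = 24000

2.40 × 10^4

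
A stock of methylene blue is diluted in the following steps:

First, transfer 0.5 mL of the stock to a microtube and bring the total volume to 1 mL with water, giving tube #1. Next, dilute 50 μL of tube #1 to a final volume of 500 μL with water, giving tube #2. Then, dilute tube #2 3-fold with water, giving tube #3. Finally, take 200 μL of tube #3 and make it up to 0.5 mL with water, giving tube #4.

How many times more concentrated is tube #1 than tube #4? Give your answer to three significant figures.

Step 1: 0.5 mL brought to 1 mL → factor 1/0.5 = 2
Step 2: 50 μL brought to 500 μL → factor 500/50 = 10
Step 3: 3-fold → factor 3
Step 4: 200 μL brought to 0.5 mL → factor 500/200 = 2.5
Dilution factor to tube #1 = 2; to tube #4 = 150
[tube #1]/[tube #4] = (factor to tube #4)/(factor to tube #1) = 150/2 = 75.0

75.0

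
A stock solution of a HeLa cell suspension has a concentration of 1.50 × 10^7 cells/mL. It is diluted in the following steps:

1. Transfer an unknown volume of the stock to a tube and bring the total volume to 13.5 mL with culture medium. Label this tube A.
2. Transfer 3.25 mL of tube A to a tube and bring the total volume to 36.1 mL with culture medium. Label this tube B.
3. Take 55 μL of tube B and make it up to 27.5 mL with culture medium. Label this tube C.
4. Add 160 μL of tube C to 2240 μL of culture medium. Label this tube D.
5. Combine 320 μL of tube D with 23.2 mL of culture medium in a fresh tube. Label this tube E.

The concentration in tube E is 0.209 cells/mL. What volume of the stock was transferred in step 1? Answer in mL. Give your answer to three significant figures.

1.15 mL

Step 1: v brought to 13.5 mL → factor = 13.5 mL/v
Step 2: 3.25 mL brought to 36.1 mL → factor 36.1/3.25 = 11.108
Step 3: 55 μL brought to 27.5 mL → factor 27500/55 = 500
Step 4: 160 μL + 2240 μL = 2400 μL total → factor 2400/160 = 15
Step 5: 320 μL + 23.2 mL = 23520 μL total → factor 23520/320 = 73.5
Product of known-step factors = 6.1231 × 10^6
Overall factor = 1.50 × 10^7 cells/mL / (0.209 cells/mL) = 7.177 × 10^7
Step-1 factor = 7.177 × 10^7 / 6.1231 × 10^6 = 11.721
v = 13.5 mL / 11.721 = 1.15 mL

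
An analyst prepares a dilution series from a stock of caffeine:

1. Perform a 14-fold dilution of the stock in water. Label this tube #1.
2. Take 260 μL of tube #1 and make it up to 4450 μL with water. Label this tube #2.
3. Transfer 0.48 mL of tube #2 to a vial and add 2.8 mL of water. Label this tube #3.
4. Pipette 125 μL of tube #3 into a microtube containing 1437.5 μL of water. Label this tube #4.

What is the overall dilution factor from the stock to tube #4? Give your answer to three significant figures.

2.05 × 10^4

Step 1: 14-fold → factor 14
Step 2: 260 μL brought to 4450 μL → factor 4450/260 = 17.115
Step 3: 0.48 mL + 2.8 mL = 3.28 mL total → factor 3.28/0.48 = 6.8333
Step 4: 125 μL + 1437.5 μL = 1562.5 μL total → factor 1562.5/125 = 12.5
Overall dilution factor = 14 × 17.115 × 6.8333 × 12.5 = 20467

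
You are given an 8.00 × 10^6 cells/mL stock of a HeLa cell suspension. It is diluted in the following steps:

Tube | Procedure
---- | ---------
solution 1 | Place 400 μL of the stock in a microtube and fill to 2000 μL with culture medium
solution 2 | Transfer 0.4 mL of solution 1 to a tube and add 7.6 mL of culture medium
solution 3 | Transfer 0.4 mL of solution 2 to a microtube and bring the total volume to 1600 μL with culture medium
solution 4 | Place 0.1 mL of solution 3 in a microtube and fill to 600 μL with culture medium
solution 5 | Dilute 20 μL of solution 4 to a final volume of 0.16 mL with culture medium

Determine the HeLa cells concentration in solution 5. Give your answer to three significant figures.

417 cells/mL

Step 1: 400 μL brought to 2000 μL → factor 2000/400 = 5
Step 2: 0.4 mL + 7.6 mL = 8 mL total → factor 8/0.4 = 20
Step 3: 0.4 mL brought to 1600 μL → factor 1.6/0.4 = 4
Step 4: 0.1 mL brought to 600 μL → factor 0.6/0.1 = 6
Step 5: 20 μL brought to 0.16 mL → factor 160/20 = 8
Overall dilution factor = 5 × 20 × 4 × 6 × 8 = 19200
Final = 8.00 × 10^6 cells/mL / 19200 = 417 cells/mL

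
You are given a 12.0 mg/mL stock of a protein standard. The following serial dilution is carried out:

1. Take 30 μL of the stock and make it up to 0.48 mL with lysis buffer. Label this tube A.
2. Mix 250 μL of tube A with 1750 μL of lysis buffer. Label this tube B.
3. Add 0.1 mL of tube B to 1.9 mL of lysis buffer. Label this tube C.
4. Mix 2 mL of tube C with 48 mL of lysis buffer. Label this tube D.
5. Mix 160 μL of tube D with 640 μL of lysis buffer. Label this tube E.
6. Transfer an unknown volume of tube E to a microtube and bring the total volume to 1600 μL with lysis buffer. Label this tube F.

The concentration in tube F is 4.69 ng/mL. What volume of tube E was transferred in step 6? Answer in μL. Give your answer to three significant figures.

Step 1: 30 μL brought to 0.48 mL → factor 480/30 = 16
Step 2: 250 μL + 1750 μL = 2000 μL total → factor 2000/250 = 8
Step 3: 0.1 mL + 1.9 mL = 2 mL total → factor 2/0.1 = 20
Step 4: 2 mL + 48 mL = 50 mL total → factor 50/2 = 25
Step 5: 160 μL + 640 μL = 800 μL total → factor 800/160 = 5
Step 6: v brought to 1600 μL → factor = 1600 μL/v
Product of known-step factors = 3.2 × 10^5
Overall factor = 12.0 mg/mL / (4.69 ng/mL) = 2.5586 × 10^6
Step-6 factor = 2.5586 × 10^6 / 3.2 × 10^5 = 7.9957
v = 1600 μL / 7.9957 = 200 μL

200 μL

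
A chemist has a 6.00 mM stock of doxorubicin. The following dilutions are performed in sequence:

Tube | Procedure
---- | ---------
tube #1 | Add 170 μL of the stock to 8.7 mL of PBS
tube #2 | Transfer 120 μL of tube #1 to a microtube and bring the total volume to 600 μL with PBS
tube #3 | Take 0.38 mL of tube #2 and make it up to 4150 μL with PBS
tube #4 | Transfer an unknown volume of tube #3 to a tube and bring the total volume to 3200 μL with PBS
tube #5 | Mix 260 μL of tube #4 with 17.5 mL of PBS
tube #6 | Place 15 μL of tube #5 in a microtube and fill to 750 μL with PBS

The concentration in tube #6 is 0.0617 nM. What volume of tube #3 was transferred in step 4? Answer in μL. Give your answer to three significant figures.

320 μL

Step 1: 170 μL + 8.7 mL = 8870 μL total → factor 8870/170 = 52.176
Step 2: 120 μL brought to 600 μL → factor 600/120 = 5
Step 3: 0.38 mL brought to 4150 μL → factor 4.15/0.38 = 10.921
Step 4: v brought to 3200 μL → factor = 3200 μL/v
Step 5: 260 μL + 17.5 mL = 17760 μL total → factor 17760/260 = 68.308
Step 6: 15 μL brought to 750 μL → factor 750/15 = 50
Product of known-step factors = 9.7308 × 10^6
Overall factor = 6.00 mM / (0.0617 nM) = 9.7245 × 10^7
Step-4 factor = 9.7245 × 10^7 / 9.7308 × 10^6 = 9.9935
v = 3200 μL / 9.9935 = 320 μL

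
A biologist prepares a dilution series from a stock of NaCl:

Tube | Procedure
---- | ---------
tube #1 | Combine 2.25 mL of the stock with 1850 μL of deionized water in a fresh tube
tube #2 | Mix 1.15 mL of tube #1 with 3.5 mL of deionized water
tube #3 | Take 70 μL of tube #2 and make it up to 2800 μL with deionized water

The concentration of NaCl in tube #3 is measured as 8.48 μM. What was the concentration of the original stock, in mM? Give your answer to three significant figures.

2.50 mM

Step 1: 2.25 mL + 1850 μL = 4.1 mL total → factor 4.1/2.25 = 1.8222
Step 2: 1.15 mL + 3.5 mL = 4.65 mL total → factor 4.65/1.15 = 4.0435
Step 3: 70 μL brought to 2800 μL → factor 2800/70 = 40
Overall dilution factor = 1.8222 × 4.0435 × 40 = 294.72
Stock = 8.48 μM × 294.72 = 2499 μM = 2.50 mM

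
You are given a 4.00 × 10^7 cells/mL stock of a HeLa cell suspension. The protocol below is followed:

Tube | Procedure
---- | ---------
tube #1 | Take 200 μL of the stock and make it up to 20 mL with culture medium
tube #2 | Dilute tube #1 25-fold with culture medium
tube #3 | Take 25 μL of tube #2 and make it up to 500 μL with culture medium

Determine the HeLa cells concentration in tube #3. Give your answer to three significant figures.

800 cells/mL

Step 1: 200 μL brought to 20 mL → factor 20000/200 = 100
Step 2: 25-fold → factor 25
Step 3: 25 μL brought to 500 μL → factor 500/25 = 20
Overall dilution factor = 100 × 25 × 20 = 50000
Final = 4.00 × 10^7 cells/mL / 50000 = 800 cells/mL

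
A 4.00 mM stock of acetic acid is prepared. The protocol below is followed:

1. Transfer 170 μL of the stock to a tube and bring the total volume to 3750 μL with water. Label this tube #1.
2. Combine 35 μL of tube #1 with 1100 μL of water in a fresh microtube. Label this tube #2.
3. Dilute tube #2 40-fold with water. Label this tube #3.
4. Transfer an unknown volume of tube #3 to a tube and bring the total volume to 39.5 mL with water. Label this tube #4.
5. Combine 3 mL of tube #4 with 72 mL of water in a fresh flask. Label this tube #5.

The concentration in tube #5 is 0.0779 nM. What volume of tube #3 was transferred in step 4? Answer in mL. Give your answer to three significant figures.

0.550 mL

Step 1: 170 μL brought to 3750 μL → factor 3750/170 = 22.059
Step 2: 35 μL + 1100 μL = 1135 μL total → factor 1135/35 = 32.429
Step 3: 40-fold → factor 40
Step 4: v brought to 39.5 mL → factor = 39.5 mL/v
Step 5: 3 mL + 72 mL = 75 mL total → factor 75/3 = 25
Product of known-step factors = 7.1534 × 10^5
Overall factor = 4.00 mM / (0.0779 nM) = 5.1348 × 10^7
Step-4 factor = 5.1348 × 10^7 / 7.1534 × 10^5 = 71.781
v = 39.5 mL / 71.781 = 0.550 mL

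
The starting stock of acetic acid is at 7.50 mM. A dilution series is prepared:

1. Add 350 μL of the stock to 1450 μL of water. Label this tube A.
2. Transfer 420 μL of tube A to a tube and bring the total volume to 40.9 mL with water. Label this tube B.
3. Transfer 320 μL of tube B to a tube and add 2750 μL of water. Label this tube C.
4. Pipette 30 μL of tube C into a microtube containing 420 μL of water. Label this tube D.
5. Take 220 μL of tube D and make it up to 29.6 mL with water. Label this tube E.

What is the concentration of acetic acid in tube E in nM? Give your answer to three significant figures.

0.773 nM

Step 1: 350 μL + 1450 μL = 1800 μL total → factor 1800/350 = 5.1429
Step 2: 420 μL brought to 40.9 mL → factor 40900/420 = 97.381
Step 3: 320 μL + 2750 μL = 3070 μL total → factor 3070/320 = 9.5938
Step 4: 30 μL + 420 μL = 450 μL total → factor 450/30 = 15
Step 5: 220 μL brought to 29.6 mL → factor 29600/220 = 134.55
Overall dilution factor = 5.1429 × 97.381 × 9.5938 × 15 × 134.55 = 9.6968 × 10^6
Final = 7.50 mM / 9.6968 × 10^6 = 7.735 × 10^-7 mM = 0.773 nM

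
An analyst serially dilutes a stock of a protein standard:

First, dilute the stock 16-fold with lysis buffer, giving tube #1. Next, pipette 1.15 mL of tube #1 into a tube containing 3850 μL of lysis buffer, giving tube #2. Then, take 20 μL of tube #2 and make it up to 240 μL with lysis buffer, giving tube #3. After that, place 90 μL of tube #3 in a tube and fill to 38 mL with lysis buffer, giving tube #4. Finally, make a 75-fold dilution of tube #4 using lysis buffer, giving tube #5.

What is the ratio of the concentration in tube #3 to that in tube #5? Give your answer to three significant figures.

3.17 × 10^4

Step 1: 16-fold → factor 16
Step 2: 1.15 mL + 3850 μL = 5 mL total → factor 5/1.15 = 4.3478
Step 3: 20 μL brought to 240 μL → factor 240/20 = 12
Step 4: 90 μL brought to 38 mL → factor 38000/90 = 422.22
Step 5: 75-fold → factor 75
Dilution factor to tube #3 = 834.78; to tube #5 = 2.6435 × 10^7
[tube #3]/[tube #5] = (factor to tube #5)/(factor to tube #3) = 2.6435 × 10^7/834.78 = 3.17 × 10^4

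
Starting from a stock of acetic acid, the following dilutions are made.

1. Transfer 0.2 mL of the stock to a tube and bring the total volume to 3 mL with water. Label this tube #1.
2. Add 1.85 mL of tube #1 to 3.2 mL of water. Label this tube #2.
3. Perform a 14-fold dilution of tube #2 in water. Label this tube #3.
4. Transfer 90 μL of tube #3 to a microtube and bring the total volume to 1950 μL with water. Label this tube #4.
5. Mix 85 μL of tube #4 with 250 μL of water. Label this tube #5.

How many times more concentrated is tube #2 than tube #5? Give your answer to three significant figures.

Step 1: 0.2 mL brought to 3 mL → factor 3/0.2 = 15
Step 2: 1.85 mL + 3.2 mL = 5.05 mL total → factor 5.05/1.85 = 2.7297
Step 3: 14-fold → factor 14
Step 4: 90 μL brought to 1950 μL → factor 1950/90 = 21.667
Step 5: 85 μL + 250 μL = 335 μL total → factor 335/85 = 3.9412
Dilution factor to tube #2 = 40.946; to tube #5 = 48950
[tube #2]/[tube #5] = (factor to tube #5)/(factor to tube #2) = 48950/40.946 = 1.20 × 10^3

1.20 × 10^3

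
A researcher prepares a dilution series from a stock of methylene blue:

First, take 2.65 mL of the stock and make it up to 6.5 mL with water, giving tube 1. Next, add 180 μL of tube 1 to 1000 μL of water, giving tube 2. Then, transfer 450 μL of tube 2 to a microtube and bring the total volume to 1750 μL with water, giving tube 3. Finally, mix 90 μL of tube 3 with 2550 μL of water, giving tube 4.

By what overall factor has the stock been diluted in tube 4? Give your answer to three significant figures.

Step 1: 2.65 mL brought to 6.5 mL → factor 6.5/2.65 = 2.4528
Step 2: 180 μL + 1000 μL = 1180 μL total → factor 1180/180 = 6.5556
Step 3: 450 μL brought to 1750 μL → factor 1750/450 = 3.8889
Step 4: 90 μL + 2550 μL = 2640 μL total → factor 2640/90 = 29.333
Overall dilution factor = 2.4528 × 6.5556 × 3.8889 × 29.333 = 1834.3

1.83 × 10^3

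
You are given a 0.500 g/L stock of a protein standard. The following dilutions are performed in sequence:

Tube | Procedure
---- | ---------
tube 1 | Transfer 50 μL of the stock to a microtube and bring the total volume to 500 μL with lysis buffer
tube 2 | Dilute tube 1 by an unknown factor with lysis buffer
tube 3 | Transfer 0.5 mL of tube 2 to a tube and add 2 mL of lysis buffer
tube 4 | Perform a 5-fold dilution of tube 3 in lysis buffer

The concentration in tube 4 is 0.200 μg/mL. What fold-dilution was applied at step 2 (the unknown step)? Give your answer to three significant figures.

10.0-fold

Step 1: 50 μL brought to 500 μL → factor 500/50 = 10
Step 2: unknown factor x
Step 3: 0.5 mL + 2 mL = 2.5 mL total → factor 2.5/0.5 = 5
Step 4: 5-fold → factor 5
Product of known-step factors = 250
Overall factor = 0.500 g/L / (0.200 μg/mL) = 2500
x = 2500 / 250 = 10.0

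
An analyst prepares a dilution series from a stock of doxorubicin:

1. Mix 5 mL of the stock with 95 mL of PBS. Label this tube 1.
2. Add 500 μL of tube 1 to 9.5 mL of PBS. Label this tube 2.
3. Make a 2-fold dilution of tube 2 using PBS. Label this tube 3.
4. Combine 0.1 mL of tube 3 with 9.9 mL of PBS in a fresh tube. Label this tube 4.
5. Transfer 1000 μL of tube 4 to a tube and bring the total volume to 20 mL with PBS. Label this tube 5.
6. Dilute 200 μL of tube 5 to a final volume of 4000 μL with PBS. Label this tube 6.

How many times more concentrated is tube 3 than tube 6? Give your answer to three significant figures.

4.00 × 10^4

Step 1: 5 mL + 95 mL = 100 mL total → factor 100/5 = 20
Step 2: 500 μL + 9.5 mL = 10000 μL total → factor 10000/500 = 20
Step 3: 2-fold → factor 2
Step 4: 0.1 mL + 9.9 mL = 10 mL total → factor 10/0.1 = 100
Step 5: 1000 μL brought to 20 mL → factor 20000/1000 = 20
Step 6: 200 μL brought to 4000 μL → factor 4000/200 = 20
Dilution factor to tube 3 = 800; to tube 6 = 3.2 × 10^7
[tube 3]/[tube 6] = (factor to tube 6)/(factor to tube 3) = 3.2 × 10^7/800 = 4.00 × 10^4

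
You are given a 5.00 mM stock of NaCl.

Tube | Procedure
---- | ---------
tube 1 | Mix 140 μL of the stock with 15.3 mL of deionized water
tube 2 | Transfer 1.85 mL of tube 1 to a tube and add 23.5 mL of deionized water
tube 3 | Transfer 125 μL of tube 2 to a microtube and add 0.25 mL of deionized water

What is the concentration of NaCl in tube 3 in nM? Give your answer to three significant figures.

Step 1: 140 μL + 15.3 mL = 15440 μL total → factor 15440/140 = 110.29
Step 2: 1.85 mL + 23.5 mL = 25.35 mL total → factor 25.35/1.85 = 13.703
Step 3: 125 μL + 0.25 mL = 375 μL total → factor 375/125 = 3
Overall dilution factor = 110.29 × 13.703 × 3 = 4533.6
Final = 5.00 mM / 4533.6 = 0.001103 mM = 1.10 × 10^3 nM

1.10 × 10^3 nM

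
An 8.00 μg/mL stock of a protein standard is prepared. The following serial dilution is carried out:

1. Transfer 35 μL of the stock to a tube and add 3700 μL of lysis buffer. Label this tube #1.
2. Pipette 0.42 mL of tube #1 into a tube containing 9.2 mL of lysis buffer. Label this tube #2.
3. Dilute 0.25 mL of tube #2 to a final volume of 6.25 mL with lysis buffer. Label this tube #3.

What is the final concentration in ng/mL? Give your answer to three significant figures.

0.131 ng/mL

Step 1: 35 μL + 3700 μL = 3735 μL total → factor 3735/35 = 106.71
Step 2: 0.42 mL + 9.2 mL = 9.62 mL total → factor 9.62/0.42 = 22.905
Step 3: 0.25 mL brought to 6.25 mL → factor 6.25/0.25 = 25
Overall dilution factor = 106.71 × 22.905 × 25 = 61107
Final = 8.00 μg/mL / 61107 = 0.0001309 μg/mL = 0.131 ng/mL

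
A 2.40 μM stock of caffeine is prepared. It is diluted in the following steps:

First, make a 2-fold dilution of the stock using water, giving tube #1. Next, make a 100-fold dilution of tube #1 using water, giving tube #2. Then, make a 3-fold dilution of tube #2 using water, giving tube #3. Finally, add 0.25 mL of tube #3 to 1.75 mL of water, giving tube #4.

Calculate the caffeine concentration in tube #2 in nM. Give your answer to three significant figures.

12.0 nM

Step 1: 2-fold → factor 2
Step 2: 100-fold → factor 100
Dilution factor through tube #2 = 2 × 100 = 200
[tube #2] = 2.40 μM / 200 = 0.01200 μM = 12.0 nM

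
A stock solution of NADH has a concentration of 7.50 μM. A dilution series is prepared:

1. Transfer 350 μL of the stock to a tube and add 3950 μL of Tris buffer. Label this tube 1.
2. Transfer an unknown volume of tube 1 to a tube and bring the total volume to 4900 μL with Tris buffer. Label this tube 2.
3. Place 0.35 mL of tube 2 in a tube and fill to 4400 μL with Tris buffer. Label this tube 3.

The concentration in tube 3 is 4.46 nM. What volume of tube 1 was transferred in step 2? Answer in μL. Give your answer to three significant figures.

450 μL

Step 1: 350 μL + 3950 μL = 4300 μL total → factor 4300/350 = 12.286
Step 2: v brought to 4900 μL → factor = 4900 μL/v
Step 3: 0.35 mL brought to 4400 μL → factor 4.4/0.35 = 12.571
Product of known-step factors = 154.45
Overall factor = 7.50 μM / (4.46 nM) = 1681.6
Step-2 factor = 1681.6 / 154.45 = 10.888
v = 4900 μL / 10.888 = 450 μL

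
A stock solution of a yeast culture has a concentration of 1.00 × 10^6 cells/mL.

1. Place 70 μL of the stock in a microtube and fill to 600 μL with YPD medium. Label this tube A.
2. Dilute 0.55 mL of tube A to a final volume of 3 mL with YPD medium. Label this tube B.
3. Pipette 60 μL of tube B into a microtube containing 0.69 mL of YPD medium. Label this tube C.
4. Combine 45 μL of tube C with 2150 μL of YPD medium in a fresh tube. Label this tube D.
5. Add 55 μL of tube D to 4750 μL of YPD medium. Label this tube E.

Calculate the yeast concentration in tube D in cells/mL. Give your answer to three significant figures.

Step 1: 70 μL brought to 600 μL → factor 600/70 = 8.5714
Step 2: 0.55 mL brought to 3 mL → factor 3/0.55 = 5.4545
Step 3: 60 μL + 0.69 mL = 750 μL total → factor 750/60 = 12.5
Step 4: 45 μL + 2150 μL = 2195 μL total → factor 2195/45 = 48.778
Dilution factor through tube D = 8.5714 × 5.4545 × 12.5 × 48.778 = 28506
[tube D] = 1.00 × 10^6 cells/mL / 28506 = 35.1 cells/mL

35.1 cells/mL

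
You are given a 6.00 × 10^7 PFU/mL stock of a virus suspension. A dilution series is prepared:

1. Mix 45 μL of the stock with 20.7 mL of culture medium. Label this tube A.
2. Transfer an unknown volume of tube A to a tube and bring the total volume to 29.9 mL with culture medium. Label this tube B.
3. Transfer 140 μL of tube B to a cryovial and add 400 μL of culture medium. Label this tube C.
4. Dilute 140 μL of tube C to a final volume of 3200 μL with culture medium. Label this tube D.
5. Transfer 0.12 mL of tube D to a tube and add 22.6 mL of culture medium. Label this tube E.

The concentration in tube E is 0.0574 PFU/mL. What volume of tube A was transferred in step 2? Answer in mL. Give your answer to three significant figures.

Step 1: 45 μL + 20.7 mL = 20745 μL total → factor 20745/45 = 461
Step 2: v brought to 29.9 mL → factor = 29.9 mL/v
Step 3: 140 μL + 400 μL = 540 μL total → factor 540/140 = 3.8571
Step 4: 140 μL brought to 3200 μL → factor 3200/140 = 22.857
Step 5: 0.12 mL + 22.6 mL = 22.72 mL total → factor 22.72/0.12 = 189.33
Product of known-step factors = 7.6951 × 10^6
Overall factor = 6.00 × 10^7 PFU/mL / (0.0574 PFU/mL) = 1.0453 × 10^9
Step-2 factor = 1.0453 × 10^9 / 7.6951 × 10^6 = 135.84
v = 29.9 mL / 135.84 = 0.220 mL

0.220 mL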